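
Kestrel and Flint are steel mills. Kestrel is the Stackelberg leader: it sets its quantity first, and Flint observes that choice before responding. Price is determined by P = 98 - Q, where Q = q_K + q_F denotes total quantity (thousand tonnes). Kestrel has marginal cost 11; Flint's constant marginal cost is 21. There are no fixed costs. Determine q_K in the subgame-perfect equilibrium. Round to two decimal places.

48.50

Solve by backward induction. Given q_K, the follower Flint maximises π_F = (98 - q_K - q_F)q_F - 21q_F.
∂π_F/∂q_F = 77 - q_K - 2q_F = 0 gives the reaction function q_F = (77 - q_K)/2.
The leader anticipates this reaction. Substituting into P = 98 - Q gives P = 119/2 - (1/2)q_K, so π_K = (119/2 - (1/2)q_K)q_K - 11q_K.
Maximising: ∂π_K/∂q_K = 97/2 - q_K = 0, giving q_K = 97/2.
Then q_F = (77 - 97/2)/2 = 57/4.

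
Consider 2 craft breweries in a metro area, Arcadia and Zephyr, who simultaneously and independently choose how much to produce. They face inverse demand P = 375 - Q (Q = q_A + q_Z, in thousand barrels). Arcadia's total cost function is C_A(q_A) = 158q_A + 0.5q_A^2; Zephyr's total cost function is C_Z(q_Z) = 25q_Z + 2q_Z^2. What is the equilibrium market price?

Arcadia's profit: π_A = (375 - Q)q_A - (158q_A + (1/2)q_A²). Setting ∂π_A/∂q_A = 0: 217 - 3q_A - (q_Z) = 0.
Zephyr's profit: π_Z = (375 - Q)q_Z - (25q_Z + 2q_Z²). Setting ∂π_Z/∂q_Z = 0: 350 - 6q_Z - (q_A) = 0.
Best responses: q_A = (217 - q_Z)/3, q_Z = (350 - q_A)/6.
Solving the pair: q_A = 56, q_Z = 49.
Total output Q = 105, so price P = 375 - 105 = 270.

270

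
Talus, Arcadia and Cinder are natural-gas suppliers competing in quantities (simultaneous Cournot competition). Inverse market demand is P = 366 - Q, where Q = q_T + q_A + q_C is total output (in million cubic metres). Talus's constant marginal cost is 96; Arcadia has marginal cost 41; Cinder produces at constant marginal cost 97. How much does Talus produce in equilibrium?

Talus's profit: π_T = (366 - Q)q_T - (96q_T). Setting ∂π_T/∂q_T = 0: 270 - 2q_T - (q_A + q_C) = 0.
Arcadia's first-order condition: 325 - 2q_A - (q_T + q_C) = 0.
Cinder's first-order condition: 269 - 2q_C - (q_T + q_A) = 0.
Adding the 3 conditions: 864 − 2Q − 2Q = 0, i.e. Q = 216.
Back-substituting: q_T = (270 − 216) = 54, q_A = (325 − 216) = 109, q_C = (269 − 216) = 53.

54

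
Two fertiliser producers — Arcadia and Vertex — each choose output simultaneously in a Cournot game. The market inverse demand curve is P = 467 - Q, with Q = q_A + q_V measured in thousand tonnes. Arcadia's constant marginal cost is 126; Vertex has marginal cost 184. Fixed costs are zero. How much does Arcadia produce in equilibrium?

Arcadia's profit: π_A = (467 - Q)q_A - (126q_A). Setting ∂π_A/∂q_A = 0: 341 - 2q_A - (q_V) = 0.
Vertex's first-order condition: 283 - 2q_V - (q_A) = 0.
Best responses: q_A = (341 - q_V)/2, q_V = (283 - q_A)/2.
Solving the pair: q_A = 133, q_V = 75.

133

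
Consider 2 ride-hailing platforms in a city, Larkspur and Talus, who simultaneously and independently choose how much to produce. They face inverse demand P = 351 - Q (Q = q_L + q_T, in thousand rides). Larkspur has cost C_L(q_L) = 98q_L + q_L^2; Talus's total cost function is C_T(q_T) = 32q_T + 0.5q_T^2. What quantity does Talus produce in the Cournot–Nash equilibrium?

Larkspur's profit: π_L = (351 - Q)q_L - (98q_L + q_L²). Setting ∂π_L/∂q_L = 0: 253 - 4q_L - (q_T) = 0.
Talus's profit: π_T = (351 - Q)q_T - (32q_T + (1/2)q_T²). Setting ∂π_T/∂q_T = 0: 319 - 3q_T - (q_L) = 0.
So q_L = (253 - q_T)/4 and q_T = (319 - q_L)/3.
Substituting one into the other gives q_L = 40 and q_T = 93.

93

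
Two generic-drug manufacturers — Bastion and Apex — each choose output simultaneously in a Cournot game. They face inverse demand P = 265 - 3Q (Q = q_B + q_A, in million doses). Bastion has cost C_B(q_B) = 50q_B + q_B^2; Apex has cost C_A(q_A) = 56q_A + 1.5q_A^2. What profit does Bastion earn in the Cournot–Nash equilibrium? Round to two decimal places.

Bastion's profit: π_B = (265 - 3Q)q_B - (50q_B + q_B²). Setting ∂π_B/∂q_B = 0: 215 - 8q_B - 3(q_A) = 0.
Apex's first-order condition: 209 - 9q_A - 3(q_B) = 0.
So q_B = (215 - 3q_A)/8 and q_A = (209 - 3q_B)/9.
Substituting one into the other gives q_B = 436/21 and q_A = 1027/63.
Price P = 265 - 3·37.0635 = 153.8095.
Bastion's profit: 153.8095·(436/21) - 50·(436/21) - (436/21)² = 1724.2268.

1724.23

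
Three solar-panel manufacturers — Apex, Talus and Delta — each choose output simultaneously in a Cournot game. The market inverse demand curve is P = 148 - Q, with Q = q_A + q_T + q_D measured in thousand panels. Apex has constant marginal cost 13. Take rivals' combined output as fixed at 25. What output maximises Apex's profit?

With rivals' combined output fixed at 25, Apex's profit is π_A = (148 - 25 - q_A)q_A - (13q_A) = (123 - q_A)q_A - (13q_A).
∂π_A/∂q_A = 110 - 2q_A = 0, so q_A = 55.

55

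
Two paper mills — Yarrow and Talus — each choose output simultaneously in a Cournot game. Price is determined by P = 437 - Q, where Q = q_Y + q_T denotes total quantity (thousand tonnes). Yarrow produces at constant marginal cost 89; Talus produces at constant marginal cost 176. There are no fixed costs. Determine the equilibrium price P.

234

Yarrow's profit: π_Y = (437 - Q)q_Y - (89q_Y). Setting ∂π_Y/∂q_Y = 0: 348 - 2q_Y - (q_T) = 0.
Talus's profit: π_T = (437 - Q)q_T - (176q_T). Setting ∂π_T/∂q_T = 0: 261 - 2q_T - (q_Y) = 0.
Rearranging gives the reaction functions q_Y = (348 - q_T)/2 and q_T = (261 - q_Y)/2.
Substituting one into the other gives q_Y = 145 and q_T = 58.
Total output Q = 203, so price P = 437 - 203 = 234.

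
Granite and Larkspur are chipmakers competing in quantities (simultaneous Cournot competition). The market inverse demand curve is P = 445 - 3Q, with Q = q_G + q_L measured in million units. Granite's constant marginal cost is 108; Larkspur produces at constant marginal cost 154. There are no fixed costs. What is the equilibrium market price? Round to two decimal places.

235.67

Granite's profit: π_G = (445 - 3Q)q_G - (108q_G). Setting ∂π_G/∂q_G = 0: 337 - 6q_G - 3(q_L) = 0.
Larkspur's profit: π_L = (445 - 3Q)q_L - (154q_L). Setting ∂π_L/∂q_L = 0: 291 - 6q_L - 3(q_G) = 0.
So q_G = (337 - 3q_L)/6 and q_L = (291 - 3q_G)/6.
Substituting one into the other gives q_G = 383/9 and q_L = 245/9.
Total output Q = 628/9, so price P = 445 - 3·(628/9) = 707/3.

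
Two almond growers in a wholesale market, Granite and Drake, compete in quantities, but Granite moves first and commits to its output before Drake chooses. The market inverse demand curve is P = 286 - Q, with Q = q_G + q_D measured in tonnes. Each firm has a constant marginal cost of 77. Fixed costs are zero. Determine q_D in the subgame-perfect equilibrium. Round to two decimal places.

Solve by backward induction. Given q_G, the follower Drake maximises π_D = (286 - q_G - q_D)q_D - 77q_D.
∂π_D/∂q_D = 209 - q_G - 2q_D = 0 gives the reaction function q_D = (209 - q_G)/2.
The leader anticipates this reaction. Substituting into P = 286 - Q gives P = 363/2 - (1/2)q_G, so π_G = (363/2 - (1/2)q_G)q_G - 77q_G.
Leader FOC: 209/2 - q_G = 0, so q_G = 209/2.
Then q_D = (209 - 209/2)/2 = 209/4.

52.25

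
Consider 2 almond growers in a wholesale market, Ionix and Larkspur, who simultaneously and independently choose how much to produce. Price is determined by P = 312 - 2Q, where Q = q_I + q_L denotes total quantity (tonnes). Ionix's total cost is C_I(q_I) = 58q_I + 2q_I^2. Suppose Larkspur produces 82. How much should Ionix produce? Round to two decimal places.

With the rival's output fixed at 82, Ionix's profit is π_I = (312 - 2·82 - 2q_I)q_I - (58q_I + 2q_I²) = (148 - 2q_I)q_I - (58q_I + 2q_I²).
∂π_I/∂q_I = 90 - 8q_I = 0, so q_I = 45/4.

11.25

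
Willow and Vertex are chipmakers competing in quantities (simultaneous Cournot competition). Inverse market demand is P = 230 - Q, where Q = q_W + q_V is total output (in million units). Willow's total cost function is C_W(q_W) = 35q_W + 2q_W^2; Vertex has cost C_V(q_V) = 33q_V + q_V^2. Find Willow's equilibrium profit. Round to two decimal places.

1927.54

Willow's profit: π_W = (230 - Q)q_W - (35q_W + 2q_W²). Setting ∂π_W/∂q_W = 0: 195 - 6q_W - (q_V) = 0.
Vertex's first-order condition: 197 - 4q_V - (q_W) = 0.
Best responses: q_W = (195 - q_V)/6, q_V = (197 - q_W)/4.
Substituting one into the other gives q_W = 583/23 and q_V = 987/23.
Price P = 230 - 1570/23 = 161.7391.
Willow's profit: 161.7391·(583/23) - 35·(583/23) - 2(583/23)² = 1927.5369.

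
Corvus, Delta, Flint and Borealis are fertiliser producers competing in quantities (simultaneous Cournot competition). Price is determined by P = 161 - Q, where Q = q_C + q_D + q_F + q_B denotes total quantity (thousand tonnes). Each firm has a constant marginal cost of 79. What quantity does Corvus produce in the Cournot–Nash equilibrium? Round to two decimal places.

16.40

A representative firm's profit is π_i = q_i(161 - Q) - 79q_i.
First-order condition (treating rivals' output as given): 82 - 2q_i - Σ_{j≠i} q_j = 0.
By symmetry each firm produces the same amount; substituting Σ_{j≠i} q_j = 3q_i yields q_i = 82/5.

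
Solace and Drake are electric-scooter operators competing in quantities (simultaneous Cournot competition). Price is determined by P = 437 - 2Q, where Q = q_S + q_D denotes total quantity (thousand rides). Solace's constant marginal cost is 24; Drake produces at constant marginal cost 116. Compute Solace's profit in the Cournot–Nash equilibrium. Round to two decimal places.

Solace's profit: π_S = (437 - 2Q)q_S - (24q_S). Setting ∂π_S/∂q_S = 0: 413 - 4q_S - 2(q_D) = 0.
Drake's profit: π_D = (437 - 2Q)q_D - (116q_D). Setting ∂π_D/∂q_D = 0: 321 - 4q_D - 2(q_S) = 0.
Rearranging gives the reaction functions q_S = (413 - 2q_D)/4 and q_D = (321 - 2q_S)/4.
Substituting one into the other gives q_S = 505/6 and q_D = 229/6.
Price P = 437 - 2·(367/3) = 577/3.
Solace's profit: (577/3 - 24)·(505/6) = 14168.0556.

14168.06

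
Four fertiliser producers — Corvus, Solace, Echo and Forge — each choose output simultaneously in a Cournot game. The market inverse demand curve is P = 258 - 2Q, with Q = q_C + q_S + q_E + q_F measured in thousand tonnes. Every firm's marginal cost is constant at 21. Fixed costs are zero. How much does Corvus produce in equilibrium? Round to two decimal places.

Each firm earns π_i = (258 - 2Q)q_i - 21q_i.
First-order condition (treating rivals' output as given): 237 - 4q_i - 2·Σ_{j≠i} q_j = 0.
With identical firms every q_j equals q_i, so Σ_{j≠i} q_j = 3q_i and 237 = 10q_i, giving q_i = 237/10.

23.70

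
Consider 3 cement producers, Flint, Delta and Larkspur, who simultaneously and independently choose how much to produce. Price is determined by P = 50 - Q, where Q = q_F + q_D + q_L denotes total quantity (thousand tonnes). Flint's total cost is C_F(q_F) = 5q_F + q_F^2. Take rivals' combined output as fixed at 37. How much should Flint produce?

2

With rivals' combined output fixed at 37, Flint's profit is π_F = (50 - 37 - q_F)q_F - (5q_F + q_F²) = (13 - q_F)q_F - (5q_F + q_F²).
∂π_F/∂q_F = 8 - 4q_F = 0, so q_F = 2.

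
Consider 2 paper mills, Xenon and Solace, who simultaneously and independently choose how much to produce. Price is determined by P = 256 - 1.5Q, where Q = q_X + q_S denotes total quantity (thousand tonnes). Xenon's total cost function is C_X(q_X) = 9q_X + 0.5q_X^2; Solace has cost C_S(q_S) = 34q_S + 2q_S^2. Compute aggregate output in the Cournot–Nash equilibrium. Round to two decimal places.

Xenon's profit: π_X = (256 - 1.5Q)q_X - (9q_X + (1/2)q_X²). Setting ∂π_X/∂q_X = 0: 247 - 4q_X - (3/2)(q_S) = 0.
Solace's profit: π_S = (256 - 1.5Q)q_S - (34q_S + 2q_S²). Setting ∂π_S/∂q_S = 0: 222 - 7q_S - (3/2)(q_X) = 0.
Rearranging gives the reaction functions q_X = (247 - (3/2)q_S)/4 and q_S = (222 - (3/2)q_X)/7.
Substituting one into the other gives q_X = 54.2136 and q_S = 20.0971.
Total output Q = 54.2136 + 20.0971 = 74.3107.

74.31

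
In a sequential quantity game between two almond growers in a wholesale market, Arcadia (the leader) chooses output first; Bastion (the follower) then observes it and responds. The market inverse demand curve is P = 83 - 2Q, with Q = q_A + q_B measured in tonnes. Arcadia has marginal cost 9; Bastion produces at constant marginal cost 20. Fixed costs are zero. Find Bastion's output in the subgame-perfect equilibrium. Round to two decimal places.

Solve by backward induction. Given q_A, the follower Bastion maximises π_B = (83 - 2q_A - 2q_B)q_B - 20q_B.
∂π_B/∂q_B = 63 - 2q_A - 4q_B = 0 gives the reaction function q_B = (63 - 2q_A)/4.
Arcadia substitutes q_B(q_A) into its own profit: π_A = q_A(83 - 2q_A - (63 - 2q_A)/2) - 9q_A = (103/2 - q_A)q_A - 9q_A.
Maximising: ∂π_A/∂q_A = 85/2 - 2q_A = 0, giving q_A = 85/4.
Then q_B = (63 - 2·(85/4))/4 = 41/8.

5.13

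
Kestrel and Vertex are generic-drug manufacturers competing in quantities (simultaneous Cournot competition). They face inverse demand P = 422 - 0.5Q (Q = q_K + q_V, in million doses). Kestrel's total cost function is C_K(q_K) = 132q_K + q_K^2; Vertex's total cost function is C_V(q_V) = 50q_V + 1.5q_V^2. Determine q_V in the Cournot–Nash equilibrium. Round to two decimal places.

82.64

Kestrel's profit: π_K = (422 - 0.5Q)q_K - (132q_K + q_K²). Setting ∂π_K/∂q_K = 0: 290 - 3q_K - (1/2)(q_V) = 0.
Vertex's first-order condition: 372 - 4q_V - (1/2)(q_K) = 0.
So q_K = (290 - (1/2)q_V)/3 and q_V = (372 - (1/2)q_K)/4.
Solving the pair: q_K = 82.8936, q_V = 82.6383.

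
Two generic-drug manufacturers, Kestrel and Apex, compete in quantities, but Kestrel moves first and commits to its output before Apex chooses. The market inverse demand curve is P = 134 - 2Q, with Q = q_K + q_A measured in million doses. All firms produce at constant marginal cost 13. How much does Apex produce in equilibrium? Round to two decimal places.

15.13

Solve by backward induction. Given q_K, the follower Apex maximises π_A = (134 - 2q_K - 2q_A)q_A - 13q_A.
∂π_A/∂q_A = 121 - 2q_K - 4q_A = 0 gives the reaction function q_A = (121 - 2q_K)/4.
The leader anticipates this reaction. Substituting into P = 134 - 2Q gives P = 147/2 - q_K, so π_K = (147/2 - q_K)q_K - 13q_K.
The leader's first-order condition 121/2 - 2q_K = 0 yields q_K = 121/4.
Then q_A = (121 - 2·(121/4))/4 = 121/8.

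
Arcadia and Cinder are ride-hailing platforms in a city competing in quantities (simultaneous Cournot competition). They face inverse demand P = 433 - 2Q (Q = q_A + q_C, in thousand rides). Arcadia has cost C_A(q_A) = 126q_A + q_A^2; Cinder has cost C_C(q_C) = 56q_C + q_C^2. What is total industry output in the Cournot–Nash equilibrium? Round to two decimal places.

85.50

Arcadia's profit: π_A = (433 - 2Q)q_A - (126q_A + q_A²). Setting ∂π_A/∂q_A = 0: 307 - 6q_A - 2(q_C) = 0.
Cinder's first-order condition: 377 - 6q_C - 2(q_A) = 0.
Best responses: q_A = (307 - 2q_C)/6, q_C = (377 - 2q_A)/6.
Solving the pair: q_A = 34, q_C = 103/2.
Total output Q = 34 + 103/2 = 171/2.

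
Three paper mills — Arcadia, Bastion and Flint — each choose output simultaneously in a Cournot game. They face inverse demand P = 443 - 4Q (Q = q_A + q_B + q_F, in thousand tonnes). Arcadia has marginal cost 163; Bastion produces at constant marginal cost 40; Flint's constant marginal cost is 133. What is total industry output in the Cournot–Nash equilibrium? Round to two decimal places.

Arcadia's profit: π_A = (443 - 4Q)q_A - (163q_A). Setting ∂π_A/∂q_A = 0: 280 - 8q_A - 4(q_B + q_F) = 0.
Bastion's profit: π_B = (443 - 4Q)q_B - (40q_B). Setting ∂π_B/∂q_B = 0: 403 - 8q_B - 4(q_A + q_F) = 0.
Flint's first-order condition: 310 - 8q_F - 4(q_A + q_B) = 0.
Adding the 3 first-order conditions: 993 − 16Q = 0, so Q = 993/16.
Back-substituting: q_A = (280 − 993/4)/4 = 127/16, q_B = (403 − 993/4)/4 = 619/16, q_F = (310 − 993/4)/4 = 247/16.
Total output Q = 127/16 + 619/16 + 247/16 = 993/16.

62.06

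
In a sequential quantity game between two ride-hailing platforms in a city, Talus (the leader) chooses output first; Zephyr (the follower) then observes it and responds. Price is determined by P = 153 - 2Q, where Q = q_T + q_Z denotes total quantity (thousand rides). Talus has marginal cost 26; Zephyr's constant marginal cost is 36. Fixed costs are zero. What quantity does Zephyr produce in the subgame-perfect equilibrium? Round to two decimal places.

12.13

Solve by backward induction. Given q_T, the follower Zephyr maximises π_Z = (153 - 2q_T - 2q_Z)q_Z - 36q_Z.
Setting the follower's marginal profit to zero, 117 - 2q_T - 4q_Z = 0, i.e. q_Z = (117 - 2q_T)/4.
The leader anticipates this reaction. Substituting into P = 153 - 2Q gives P = 189/2 - q_T, so π_T = (189/2 - q_T)q_T - 26q_T.
The leader's first-order condition 137/2 - 2q_T = 0 yields q_T = 137/4.
Then q_Z = (117 - 2·(137/4))/4 = 97/8.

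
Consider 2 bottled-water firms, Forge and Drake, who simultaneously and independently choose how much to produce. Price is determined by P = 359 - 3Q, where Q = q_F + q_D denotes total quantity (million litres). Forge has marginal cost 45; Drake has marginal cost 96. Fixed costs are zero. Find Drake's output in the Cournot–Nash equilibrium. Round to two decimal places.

Forge's profit: π_F = (359 - 3Q)q_F - (45q_F). Setting ∂π_F/∂q_F = 0: 314 - 6q_F - 3(q_D) = 0.
Drake's first-order condition: 263 - 6q_D - 3(q_F) = 0.
Best responses: q_F = (314 - 3q_D)/6, q_D = (263 - 3q_F)/6.
Substituting one into the other gives q_F = 365/9 and q_D = 212/9.

23.56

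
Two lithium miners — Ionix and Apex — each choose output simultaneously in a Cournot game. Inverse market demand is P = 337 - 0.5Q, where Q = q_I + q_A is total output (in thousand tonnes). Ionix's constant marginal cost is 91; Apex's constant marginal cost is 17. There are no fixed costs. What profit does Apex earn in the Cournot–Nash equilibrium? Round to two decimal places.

34496.89

Ionix's profit: π_I = (337 - 0.5Q)q_I - (91q_I). Setting ∂π_I/∂q_I = 0: 246 - q_I - (1/2)(q_A) = 0.
Apex's first-order condition: 320 - q_A - (1/2)(q_I) = 0.
Rearranging gives the reaction functions q_I = (246 - (1/2)q_A) and q_A = (320 - (1/2)q_I).
Solving the pair: q_I = 344/3, q_A = 788/3.
Price P = 337 - (1/2)·(1132/3) = 445/3.
Apex's profit: (445/3 - 17)·(788/3) = 34496.8889.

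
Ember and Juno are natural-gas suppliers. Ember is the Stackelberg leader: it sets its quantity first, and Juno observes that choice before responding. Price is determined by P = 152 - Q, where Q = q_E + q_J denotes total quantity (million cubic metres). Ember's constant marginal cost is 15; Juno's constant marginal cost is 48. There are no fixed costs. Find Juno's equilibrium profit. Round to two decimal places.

90.25

Solve by backward induction. Given q_E, the follower Juno maximises π_J = (152 - q_E - q_J)q_J - 48q_J.
Follower FOC: 104 - q_E - 2q_J = 0, so q_J(q_E) = (104 - q_E)/2.
The leader anticipates this reaction. Substituting into P = 152 - Q gives P = 100 - (1/2)q_E, so π_E = (100 - (1/2)q_E)q_E - 15q_E.
The leader's first-order condition 85 - q_E = 0 yields q_E = 85.
Then q_J = (104 - 85)/2 = 19/2.
Price P = 152 - 189/2 = 115/2.
Juno's profit: (115/2 - 48)·(19/2) = 361/4.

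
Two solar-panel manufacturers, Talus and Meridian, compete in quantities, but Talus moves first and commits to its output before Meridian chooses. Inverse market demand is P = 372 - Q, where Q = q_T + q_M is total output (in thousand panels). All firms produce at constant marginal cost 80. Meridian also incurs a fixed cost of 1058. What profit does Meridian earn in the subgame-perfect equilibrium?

The follower Meridian best-responds to any q_T: π_M = (372 - Q)q_M - 80q_M.
Follower FOC: 292 - q_T - 2q_M = 0, so q_M(q_T) = (292 - q_T)/2.
The leader anticipates this reaction. Substituting into P = 372 - Q gives P = 226 - (1/2)q_T, so π_T = (226 - (1/2)q_T)q_T - 80q_T.
The leader's first-order condition 146 - q_T = 0 yields q_T = 146.
Then q_M = (292 - 146)/2 = 73.
Price P = 372 - 219 = 153.
Meridian's profit: (153 - 80)·73 - 1058 = 4271.

4271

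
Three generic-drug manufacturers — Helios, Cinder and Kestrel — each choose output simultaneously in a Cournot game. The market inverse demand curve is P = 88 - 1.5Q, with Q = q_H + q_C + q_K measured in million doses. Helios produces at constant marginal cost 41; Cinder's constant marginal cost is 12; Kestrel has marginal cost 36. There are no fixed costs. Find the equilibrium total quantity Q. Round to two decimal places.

29.17

Helios's profit: π_H = (88 - 1.5Q)q_H - (41q_H). Setting ∂π_H/∂q_H = 0: 47 - 3q_H - (3/2)(q_C + q_K) = 0.
Cinder's first-order condition: 76 - 3q_C - (3/2)(q_H + q_K) = 0.
Kestrel's first-order condition: 52 - 3q_K - (3/2)(q_H + q_C) = 0.
Adding the 3 first-order conditions: 175 − 6Q = 0, so Q = 175/6.
Back-substituting: q_H = (47 − 175/4)/(3/2) = 13/6, q_C = (76 − 175/4)/(3/2) = 43/2, q_K = (52 − 175/4)/(3/2) = 11/2.
Total output Q = 13/6 + 43/2 + 11/2 = 175/6.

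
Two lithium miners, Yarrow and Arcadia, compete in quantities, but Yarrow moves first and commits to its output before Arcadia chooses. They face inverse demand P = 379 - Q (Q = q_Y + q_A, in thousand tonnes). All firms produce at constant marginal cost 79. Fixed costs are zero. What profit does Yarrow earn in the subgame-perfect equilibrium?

11250

Solve by backward induction. Given q_Y, the follower Arcadia maximises π_A = (379 - q_Y - q_A)q_A - 79q_A.
Setting the follower's marginal profit to zero, 300 - q_Y - 2q_A = 0, i.e. q_A = (300 - q_Y)/2.
The leader anticipates this reaction. Substituting into P = 379 - Q gives P = 229 - (1/2)q_Y, so π_Y = (229 - (1/2)q_Y)q_Y - 79q_Y.
The leader's first-order condition 150 - q_Y = 0 yields q_Y = 150.
Then q_A = (300 - 150)/2 = 75.
Price P = 379 - 225 = 154.
Yarrow's profit: (154 - 79)·150 = 11250.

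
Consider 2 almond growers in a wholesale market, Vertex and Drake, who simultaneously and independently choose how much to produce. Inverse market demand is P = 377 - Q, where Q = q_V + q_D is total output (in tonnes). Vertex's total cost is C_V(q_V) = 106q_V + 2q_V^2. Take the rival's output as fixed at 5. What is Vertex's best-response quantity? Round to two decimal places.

With the rival's output fixed at 5, Vertex's profit is π_V = (377 - 5 - q_V)q_V - (106q_V + 2q_V²) = (372 - q_V)q_V - (106q_V + 2q_V²).
∂π_V/∂q_V = 266 - 6q_V = 0, so q_V = 133/3.

44.33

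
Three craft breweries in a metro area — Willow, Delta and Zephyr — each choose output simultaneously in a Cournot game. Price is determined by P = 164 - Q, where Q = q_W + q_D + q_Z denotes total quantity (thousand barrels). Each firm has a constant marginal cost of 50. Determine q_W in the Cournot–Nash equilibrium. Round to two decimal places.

28.50

Each firm earns π_i = (164 - Q)q_i - 50q_i.
Setting ∂π_i/∂q_i = 0 with rivals' quantities fixed: 114 - 2q_i - Σ_{j≠i} q_j = 0.
With identical firms every q_j equals q_i, so Σ_{j≠i} q_j = 2q_i and 114 = 4q_i, giving q_i = 57/2.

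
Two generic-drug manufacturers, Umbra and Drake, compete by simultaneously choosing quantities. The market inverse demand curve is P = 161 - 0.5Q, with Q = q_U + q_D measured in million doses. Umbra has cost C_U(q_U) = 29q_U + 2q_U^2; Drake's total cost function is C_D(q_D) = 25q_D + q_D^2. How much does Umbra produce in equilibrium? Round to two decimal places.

Umbra's profit: π_U = (161 - 0.5Q)q_U - (29q_U + 2q_U²). Setting ∂π_U/∂q_U = 0: 132 - 5q_U - (1/2)(q_D) = 0.
Drake's first-order condition: 136 - 3q_D - (1/2)(q_U) = 0.
So q_U = (132 - (1/2)q_D)/5 and q_D = (136 - (1/2)q_U)/3.
Substituting one into the other gives q_U = 1312/59 and q_D = 41.6271.

22.24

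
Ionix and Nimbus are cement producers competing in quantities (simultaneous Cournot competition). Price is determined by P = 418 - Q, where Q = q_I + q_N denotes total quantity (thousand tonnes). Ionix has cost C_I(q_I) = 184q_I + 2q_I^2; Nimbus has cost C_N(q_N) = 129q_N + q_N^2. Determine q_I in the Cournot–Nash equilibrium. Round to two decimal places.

Ionix's profit: π_I = (418 - Q)q_I - (184q_I + 2q_I²). Setting ∂π_I/∂q_I = 0: 234 - 6q_I - (q_N) = 0.
Nimbus's first-order condition: 289 - 4q_N - (q_I) = 0.
So q_I = (234 - q_N)/6 and q_N = (289 - q_I)/4.
Solving the pair: q_I = 647/23, q_N = 1500/23.

28.13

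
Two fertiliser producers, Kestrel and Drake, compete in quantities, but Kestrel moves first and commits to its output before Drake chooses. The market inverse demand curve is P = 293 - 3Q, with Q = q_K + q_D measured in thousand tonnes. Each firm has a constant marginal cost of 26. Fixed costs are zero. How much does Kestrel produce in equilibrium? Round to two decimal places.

The follower Drake best-responds to any q_K: π_D = (293 - 3Q)q_D - 26q_D.
∂π_D/∂q_D = 267 - 3q_K - 6q_D = 0 gives the reaction function q_D = (267 - 3q_K)/6.
Kestrel substitutes q_D(q_K) into its own profit: π_K = q_K(293 - 3q_K - (267 - 3q_K)/2) - 26q_K = (319/2 - (3/2)q_K)q_K - 26q_K.
Maximising: ∂π_K/∂q_K = 267/2 - 3q_K = 0, giving q_K = 89/2.
Then q_D = (267 - 3·(89/2))/6 = 89/4.

44.50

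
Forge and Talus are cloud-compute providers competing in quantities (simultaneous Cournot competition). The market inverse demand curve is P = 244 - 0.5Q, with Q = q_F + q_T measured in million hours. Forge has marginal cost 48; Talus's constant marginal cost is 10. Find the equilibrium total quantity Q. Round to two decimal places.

Forge's profit: π_F = (244 - 0.5Q)q_F - (48q_F). Setting ∂π_F/∂q_F = 0: 196 - q_F - (1/2)(q_T) = 0.
Talus's profit: π_T = (244 - 0.5Q)q_T - (10q_T). Setting ∂π_T/∂q_T = 0: 234 - q_T - (1/2)(q_F) = 0.
Best responses: q_F = (196 - (1/2)q_T), q_T = (234 - (1/2)q_F).
Solving the pair: q_F = 316/3, q_T = 544/3.
Total output Q = 316/3 + 544/3 = 860/3.

286.67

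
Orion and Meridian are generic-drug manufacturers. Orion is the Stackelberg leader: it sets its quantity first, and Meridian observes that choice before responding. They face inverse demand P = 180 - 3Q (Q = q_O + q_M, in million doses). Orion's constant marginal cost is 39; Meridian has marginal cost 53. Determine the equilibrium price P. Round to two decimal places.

77.75

The follower Meridian best-responds to any q_O: π_M = (180 - 3Q)q_M - 53q_M.
Setting the follower's marginal profit to zero, 127 - 3q_O - 6q_M = 0, i.e. q_M = (127 - 3q_O)/6.
The leader anticipates this reaction. Substituting into P = 180 - 3Q gives P = 233/2 - (3/2)q_O, so π_O = (233/2 - (3/2)q_O)q_O - 39q_O.
The leader's first-order condition 155/2 - 3q_O = 0 yields q_O = 155/6.
Then q_M = (127 - 3·(155/6))/6 = 33/4.
Total output Q = 409/12, so price P = 180 - 3·(409/12) = 311/4.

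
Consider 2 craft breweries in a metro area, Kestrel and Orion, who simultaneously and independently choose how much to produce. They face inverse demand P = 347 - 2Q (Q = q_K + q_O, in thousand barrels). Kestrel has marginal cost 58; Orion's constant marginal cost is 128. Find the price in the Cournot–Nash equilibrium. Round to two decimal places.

177.67

Kestrel's profit: π_K = (347 - 2Q)q_K - (58q_K). Setting ∂π_K/∂q_K = 0: 289 - 4q_K - 2(q_O) = 0.
Orion's first-order condition: 219 - 4q_O - 2(q_K) = 0.
So q_K = (289 - 2q_O)/4 and q_O = (219 - 2q_K)/4.
Solving the pair: q_K = 359/6, q_O = 149/6.
Total output Q = 254/3, so price P = 347 - 2·(254/3) = 533/3.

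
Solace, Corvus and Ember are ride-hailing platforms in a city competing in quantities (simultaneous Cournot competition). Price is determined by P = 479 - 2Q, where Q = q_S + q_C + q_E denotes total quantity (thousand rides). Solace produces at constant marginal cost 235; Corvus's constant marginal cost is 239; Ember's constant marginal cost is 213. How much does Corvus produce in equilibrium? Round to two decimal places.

26.25

Solace's profit: π_S = (479 - 2Q)q_S - (235q_S). Setting ∂π_S/∂q_S = 0: 244 - 4q_S - 2(q_C + q_E) = 0.
Corvus's first-order condition: 240 - 4q_C - 2(q_S + q_E) = 0.
Ember's first-order condition: 266 - 4q_E - 2(q_S + q_C) = 0.
Summing all 3 equations gives 750 − 8Q = 0, hence Q = 375/4.
Back-substituting: q_S = (244 − 375/2)/2 = 113/4, q_C = (240 − 375/2)/2 = 105/4, q_E = (266 − 375/2)/2 = 157/4.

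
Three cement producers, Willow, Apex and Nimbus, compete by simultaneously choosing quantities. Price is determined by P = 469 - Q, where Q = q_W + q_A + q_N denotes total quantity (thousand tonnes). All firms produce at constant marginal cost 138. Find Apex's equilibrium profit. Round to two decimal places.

A representative firm's profit is π_i = q_i(469 - Q) - 138q_i.
Setting ∂π_i/∂q_i = 0 with rivals' quantities fixed: 331 - 2q_i - Σ_{j≠i} q_j = 0.
With identical firms every q_j equals q_i, so Σ_{j≠i} q_j = 2q_i and 331 = 4q_i, giving q_i = 331/4.
Price P = 469 - 993/4 = 883/4.
Apex's profit: (883/4 - 138)·(331/4) = 6847.5625.

6847.56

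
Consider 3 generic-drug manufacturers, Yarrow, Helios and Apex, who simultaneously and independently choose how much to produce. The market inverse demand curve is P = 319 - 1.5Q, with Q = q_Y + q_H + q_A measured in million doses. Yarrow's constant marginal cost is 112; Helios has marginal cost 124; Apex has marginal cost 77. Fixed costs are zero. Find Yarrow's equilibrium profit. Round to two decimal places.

1410.67

Yarrow's profit: π_Y = (319 - 1.5Q)q_Y - (112q_Y). Setting ∂π_Y/∂q_Y = 0: 207 - 3q_Y - (3/2)(q_H + q_A) = 0.
Helios's first-order condition: 195 - 3q_H - (3/2)(q_Y + q_A) = 0.
Apex's profit: π_A = (319 - 1.5Q)q_A - (77q_A). Setting ∂π_A/∂q_A = 0: 242 - 3q_A - (3/2)(q_Y + q_H) = 0.
Summing all 3 equations gives 644 − 6Q = 0, hence Q = 322/3.
Back-substituting: q_Y = (207 − 161)/(3/2) = 92/3, q_H = (195 − 161)/(3/2) = 68/3, q_A = (242 − 161)/(3/2) = 54.
Price P = 319 - (3/2)·(322/3) = 158.
Yarrow's profit: (158 - 112)·(92/3) = 1410.6667.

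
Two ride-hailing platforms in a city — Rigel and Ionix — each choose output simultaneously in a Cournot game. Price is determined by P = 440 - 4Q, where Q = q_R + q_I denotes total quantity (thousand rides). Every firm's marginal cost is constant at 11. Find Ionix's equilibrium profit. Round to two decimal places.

5112.25

Each firm earns π_i = (440 - 4Q)q_i - 11q_i.
First-order condition (treating rivals' output as given): 429 - 8q_i - 4q_j = 0.
By symmetry each firm produces the same amount; substituting q_j = q_i yields q_i = 429/12 = 143/4.
Price P = 440 - 4·(143/2) = 154.
Ionix's profit: (154 - 11)·(143/4) = 5112.2500.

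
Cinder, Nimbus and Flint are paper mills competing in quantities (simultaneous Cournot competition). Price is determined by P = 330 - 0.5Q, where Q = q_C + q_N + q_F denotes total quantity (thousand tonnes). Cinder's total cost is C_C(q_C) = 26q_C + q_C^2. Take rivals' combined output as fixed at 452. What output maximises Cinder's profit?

With rivals' combined output fixed at 452, Cinder's profit is π_C = (330 - (1/2)·452 - (1/2)q_C)q_C - (26q_C + q_C²) = (104 - (1/2)q_C)q_C - (26q_C + q_C²).
∂π_C/∂q_C = 78 - 3q_C = 0, so q_C = 26.

26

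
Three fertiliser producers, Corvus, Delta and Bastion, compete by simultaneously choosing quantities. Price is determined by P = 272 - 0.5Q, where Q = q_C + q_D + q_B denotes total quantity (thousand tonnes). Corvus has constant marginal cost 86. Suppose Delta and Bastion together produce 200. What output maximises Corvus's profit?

86

With rivals' combined output fixed at 200, Corvus's profit is π_C = (272 - (1/2)·200 - (1/2)q_C)q_C - (86q_C) = (172 - (1/2)q_C)q_C - (86q_C).
∂π_C/∂q_C = 86 - q_C = 0, so q_C = 86.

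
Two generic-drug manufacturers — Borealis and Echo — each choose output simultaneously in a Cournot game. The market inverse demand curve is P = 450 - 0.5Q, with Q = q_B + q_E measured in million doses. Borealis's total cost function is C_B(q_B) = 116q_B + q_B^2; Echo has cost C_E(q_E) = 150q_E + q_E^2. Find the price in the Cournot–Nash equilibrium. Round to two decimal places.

359.43

Borealis's profit: π_B = (450 - 0.5Q)q_B - (116q_B + q_B²). Setting ∂π_B/∂q_B = 0: 334 - 3q_B - (1/2)(q_E) = 0.
Echo's first-order condition: 300 - 3q_E - (1/2)(q_B) = 0.
So q_B = (334 - (1/2)q_E)/3 and q_E = (300 - (1/2)q_B)/3.
Solving the pair: q_B = 97.3714, q_E = 83.7714.
Total output Q = 1268/7, so price P = 450 - (1/2)·(1268/7) = 359.4286.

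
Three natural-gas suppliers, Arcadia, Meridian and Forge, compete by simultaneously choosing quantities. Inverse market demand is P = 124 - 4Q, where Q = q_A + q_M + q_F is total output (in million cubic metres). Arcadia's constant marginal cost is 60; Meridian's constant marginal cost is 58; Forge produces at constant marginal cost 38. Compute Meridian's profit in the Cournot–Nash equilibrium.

36

Arcadia's profit: π_A = (124 - 4Q)q_A - (60q_A). Setting ∂π_A/∂q_A = 0: 64 - 8q_A - 4(q_M + q_F) = 0.
Meridian's profit: π_M = (124 - 4Q)q_M - (58q_M). Setting ∂π_M/∂q_M = 0: 66 - 8q_M - 4(q_A + q_F) = 0.
Forge's first-order condition: 86 - 8q_F - 4(q_A + q_M) = 0.
Adding the 3 first-order conditions: 216 − 16Q = 0, so Q = 27/2.
Back-substituting: q_A = (64 − 54)/4 = 5/2, q_M = (66 − 54)/4 = 3, q_F = (86 − 54)/4 = 8.
Price P = 124 - 4·(27/2) = 70.
Meridian's profit: (70 - 58)·3 = 36.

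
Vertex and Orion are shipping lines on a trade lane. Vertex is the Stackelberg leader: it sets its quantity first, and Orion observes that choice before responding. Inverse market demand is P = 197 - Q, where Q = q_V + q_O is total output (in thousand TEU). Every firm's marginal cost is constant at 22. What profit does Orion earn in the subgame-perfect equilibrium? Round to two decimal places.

Solve by backward induction. Given q_V, the follower Orion maximises π_O = (197 - q_V - q_O)q_O - 22q_O.
∂π_O/∂q_O = 175 - q_V - 2q_O = 0 gives the reaction function q_O = (175 - q_V)/2.
Vertex substitutes q_O(q_V) into its own profit: π_V = q_V(197 - q_V - (175 - q_V)/2) - 22q_V = (219/2 - (1/2)q_V)q_V - 22q_V.
Leader FOC: 175/2 - q_V = 0, so q_V = 175/2.
Then q_O = (175 - 175/2)/2 = 175/4.
Price P = 197 - 525/4 = 263/4.
Orion's profit: (263/4 - 22)·(175/4) = 1914.0625.

1914.06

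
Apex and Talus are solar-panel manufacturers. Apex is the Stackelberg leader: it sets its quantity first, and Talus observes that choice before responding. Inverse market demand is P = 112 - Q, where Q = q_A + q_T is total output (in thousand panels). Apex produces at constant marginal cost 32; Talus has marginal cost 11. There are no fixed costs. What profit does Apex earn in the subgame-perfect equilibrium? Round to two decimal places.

435.13

Solve by backward induction. Given q_A, the follower Talus maximises π_T = (112 - q_A - q_T)q_T - 11q_T.
∂π_T/∂q_T = 101 - q_A - 2q_T = 0 gives the reaction function q_T = (101 - q_A)/2.
The leader anticipates this reaction. Substituting into P = 112 - Q gives P = 123/2 - (1/2)q_A, so π_A = (123/2 - (1/2)q_A)q_A - 32q_A.
The leader's first-order condition 59/2 - q_A = 0 yields q_A = 59/2.
Then q_T = (101 - 59/2)/2 = 143/4.
Price P = 112 - 261/4 = 187/4.
Apex's profit: (187/4 - 32)·(59/2) = 435.1250.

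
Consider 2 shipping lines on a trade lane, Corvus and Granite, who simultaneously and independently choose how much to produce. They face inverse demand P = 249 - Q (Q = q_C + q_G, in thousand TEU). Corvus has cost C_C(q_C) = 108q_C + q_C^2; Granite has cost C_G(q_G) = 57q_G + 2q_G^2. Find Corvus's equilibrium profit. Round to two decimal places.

1617.07

Corvus's profit: π_C = (249 - Q)q_C - (108q_C + q_C²). Setting ∂π_C/∂q_C = 0: 141 - 4q_C - (q_G) = 0.
Granite's profit: π_G = (249 - Q)q_G - (57q_G + 2q_G²). Setting ∂π_G/∂q_G = 0: 192 - 6q_G - (q_C) = 0.
Best responses: q_C = (141 - q_G)/4, q_G = (192 - q_C)/6.
Substituting one into the other gives q_C = 654/23 and q_G = 627/23.
Price P = 249 - 1281/23 = 193.3043.
Corvus's profit: 193.3043·(654/23) - 108·(654/23) - (654/23)² = 1617.0737.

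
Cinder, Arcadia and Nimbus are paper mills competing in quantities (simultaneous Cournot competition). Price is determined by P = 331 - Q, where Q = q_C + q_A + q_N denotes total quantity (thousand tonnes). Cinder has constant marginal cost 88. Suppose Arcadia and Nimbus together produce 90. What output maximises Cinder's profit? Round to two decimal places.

With rivals' combined output fixed at 90, Cinder's profit is π_C = (331 - 90 - q_C)q_C - (88q_C) = (241 - q_C)q_C - (88q_C).
∂π_C/∂q_C = 153 - 2q_C = 0, so q_C = 153/2.

76.50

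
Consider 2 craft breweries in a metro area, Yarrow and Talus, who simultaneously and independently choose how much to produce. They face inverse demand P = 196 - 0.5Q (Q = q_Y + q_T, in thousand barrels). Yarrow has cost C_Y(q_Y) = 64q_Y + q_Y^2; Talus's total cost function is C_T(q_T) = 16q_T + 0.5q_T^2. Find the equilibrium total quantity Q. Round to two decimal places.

Yarrow's profit: π_Y = (196 - 0.5Q)q_Y - (64q_Y + q_Y²). Setting ∂π_Y/∂q_Y = 0: 132 - 3q_Y - (1/2)(q_T) = 0.
Talus's first-order condition: 180 - 2q_T - (1/2)(q_Y) = 0.
Best responses: q_Y = (132 - (1/2)q_T)/3, q_T = (180 - (1/2)q_Y)/2.
Solving the pair: q_Y = 696/23, q_T = 1896/23.
Total output Q = 696/23 + 1896/23 = 112.6957.

112.70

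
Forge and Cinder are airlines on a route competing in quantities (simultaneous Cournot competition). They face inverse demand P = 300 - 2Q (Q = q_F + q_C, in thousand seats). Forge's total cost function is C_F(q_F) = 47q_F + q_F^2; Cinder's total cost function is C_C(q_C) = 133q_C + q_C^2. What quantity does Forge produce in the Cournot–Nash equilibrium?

37

Forge's profit: π_F = (300 - 2Q)q_F - (47q_F + q_F²). Setting ∂π_F/∂q_F = 0: 253 - 6q_F - 2(q_C) = 0.
Cinder's first-order condition: 167 - 6q_C - 2(q_F) = 0.
Best responses: q_F = (253 - 2q_C)/6, q_C = (167 - 2q_F)/6.
Substituting one into the other gives q_F = 37 and q_C = 31/2.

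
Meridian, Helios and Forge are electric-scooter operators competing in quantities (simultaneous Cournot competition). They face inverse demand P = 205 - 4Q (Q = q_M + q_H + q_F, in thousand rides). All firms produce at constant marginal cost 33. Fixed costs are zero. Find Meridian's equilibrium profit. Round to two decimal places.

462.25

A representative firm's profit is π_i = q_i(205 - 4Q) - 33q_i.
Setting ∂π_i/∂q_i = 0 with rivals' quantities fixed: 172 - 8q_i - 4·Σ_{j≠i} q_j = 0.
By symmetry each firm produces the same amount; substituting Σ_{j≠i} q_j = 2q_i yields q_i = 172/16 = 43/4.
Price P = 205 - 4·(129/4) = 76.
Meridian's profit: (76 - 33)·(43/4) = 1849/4.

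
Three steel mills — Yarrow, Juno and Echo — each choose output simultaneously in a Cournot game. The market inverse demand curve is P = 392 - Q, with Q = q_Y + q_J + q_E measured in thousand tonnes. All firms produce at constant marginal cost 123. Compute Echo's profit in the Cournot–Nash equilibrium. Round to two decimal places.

A representative firm's profit is π_i = q_i(392 - Q) - 123q_i.
First-order condition (treating rivals' output as given): 269 - 2q_i - Σ_{j≠i} q_j = 0.
With identical firms every q_j equals q_i, so Σ_{j≠i} q_j = 2q_i and 269 = 4q_i, giving q_i = 269/4.
Price P = 392 - 807/4 = 761/4.
Echo's profit: (761/4 - 123)·(269/4) = 4522.5625.

4522.56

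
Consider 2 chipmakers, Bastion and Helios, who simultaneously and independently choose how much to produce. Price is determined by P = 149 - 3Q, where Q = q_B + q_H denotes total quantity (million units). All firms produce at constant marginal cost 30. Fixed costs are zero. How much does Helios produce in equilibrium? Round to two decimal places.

Each firm earns π_i = (149 - 3Q)q_i - 30q_i.
First-order condition (treating rivals' output as given): 119 - 6q_i - 3q_j = 0.
With identical firms every q_j equals q_i, so q_j = q_i and 119 = 9q_i, giving q_i = 119/9.

13.22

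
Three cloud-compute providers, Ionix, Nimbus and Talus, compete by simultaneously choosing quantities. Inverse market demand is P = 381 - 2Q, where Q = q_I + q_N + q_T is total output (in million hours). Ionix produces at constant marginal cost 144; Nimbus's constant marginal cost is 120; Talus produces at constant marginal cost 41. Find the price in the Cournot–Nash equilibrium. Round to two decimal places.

171.50

Ionix's profit: π_I = (381 - 2Q)q_I - (144q_I). Setting ∂π_I/∂q_I = 0: 237 - 4q_I - 2(q_N + q_T) = 0.
Nimbus's profit: π_N = (381 - 2Q)q_N - (120q_N). Setting ∂π_N/∂q_N = 0: 261 - 4q_N - 2(q_I + q_T) = 0.
Talus's profit: π_T = (381 - 2Q)q_T - (41q_T). Setting ∂π_T/∂q_T = 0: 340 - 4q_T - 2(q_I + q_N) = 0.
Adding the 3 first-order conditions: 838 − 8Q = 0, so Q = 419/4.
Back-substituting: q_I = (237 − 419/2)/2 = 55/4, q_N = (261 − 419/2)/2 = 103/4, q_T = (340 − 419/2)/2 = 261/4.
Total output Q = 419/4, so price P = 381 - 2·(419/4) = 343/2.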